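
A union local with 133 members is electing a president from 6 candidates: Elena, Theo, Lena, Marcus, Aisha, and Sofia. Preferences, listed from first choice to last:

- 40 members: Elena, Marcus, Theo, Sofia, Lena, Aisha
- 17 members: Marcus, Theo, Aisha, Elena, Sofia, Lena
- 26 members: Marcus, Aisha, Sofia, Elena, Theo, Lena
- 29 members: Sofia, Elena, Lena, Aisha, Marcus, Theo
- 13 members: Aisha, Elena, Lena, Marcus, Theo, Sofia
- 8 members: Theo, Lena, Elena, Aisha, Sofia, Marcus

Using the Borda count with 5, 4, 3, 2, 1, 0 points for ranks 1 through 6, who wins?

Elena: 40·5 + 17·2 + 26·2 + 29·4 + 13·4 + 8·3 = 478
Theo: 40·3 + 17·4 + 26·1 + 29·0 + 13·1 + 8·5 = 267
Lena: 40·1 + 17·0 + 26·0 + 29·3 + 13·3 + 8·4 = 198
Marcus: 40·4 + 17·5 + 26·5 + 29·1 + 13·2 + 8·0 = 430
Aisha: 40·0 + 17·3 + 26·4 + 29·2 + 13·5 + 8·2 = 294
Sofia: 40·2 + 17·1 + 26·3 + 29·5 + 13·0 + 8·1 = 328
Elena has the highest Borda score (478).

Elena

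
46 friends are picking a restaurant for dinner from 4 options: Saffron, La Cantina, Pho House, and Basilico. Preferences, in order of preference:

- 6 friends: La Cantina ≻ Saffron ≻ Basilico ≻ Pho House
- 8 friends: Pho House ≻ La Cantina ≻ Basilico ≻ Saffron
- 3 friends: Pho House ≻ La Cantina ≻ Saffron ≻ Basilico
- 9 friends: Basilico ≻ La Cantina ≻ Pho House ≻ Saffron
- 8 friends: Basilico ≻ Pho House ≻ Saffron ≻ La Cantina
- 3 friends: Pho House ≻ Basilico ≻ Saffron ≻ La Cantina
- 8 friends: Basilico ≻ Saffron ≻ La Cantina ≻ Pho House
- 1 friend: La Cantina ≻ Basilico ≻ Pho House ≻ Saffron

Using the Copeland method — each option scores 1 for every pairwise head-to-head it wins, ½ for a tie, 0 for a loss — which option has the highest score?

Saffron: loses to La Cantina, Pho House, and Basilico → score 0.
La Cantina: beats Saffron and Pho House; loses to Basilico → score 2.
Pho House: beats Saffron; loses to La Cantina and Basilico → score 1.
Basilico: beats Saffron, La Cantina, and Pho House → score 3.
Basilico has the best pairwise record.

Basilico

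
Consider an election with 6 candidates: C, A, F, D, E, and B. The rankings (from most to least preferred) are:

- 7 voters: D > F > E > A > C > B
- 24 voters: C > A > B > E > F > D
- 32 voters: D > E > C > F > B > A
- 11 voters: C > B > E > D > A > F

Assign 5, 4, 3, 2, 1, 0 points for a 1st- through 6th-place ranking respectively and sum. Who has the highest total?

C

C: 7·1 + 24·5 + 32·3 + 11·5 = 278
A: 7·2 + 24·4 + 32·0 + 11·1 = 121
F: 7·4 + 24·1 + 32·2 + 11·0 = 116
D: 7·5 + 24·0 + 32·5 + 11·2 = 217
E: 7·3 + 24·2 + 32·4 + 11·3 = 230
B: 7·0 + 24·3 + 32·1 + 11·4 = 148
C has the highest Borda score (278).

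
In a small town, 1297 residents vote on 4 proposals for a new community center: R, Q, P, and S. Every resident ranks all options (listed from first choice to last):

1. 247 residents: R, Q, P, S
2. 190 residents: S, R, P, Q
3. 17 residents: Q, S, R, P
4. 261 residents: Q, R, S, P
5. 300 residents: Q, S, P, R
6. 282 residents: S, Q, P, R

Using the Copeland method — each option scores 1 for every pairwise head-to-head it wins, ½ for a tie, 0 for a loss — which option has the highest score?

R: beats P; loses to Q and S → score 1.
Q: beats R, P, and S → score 3.
P: loses to R, Q, and S → score 0.
S: beats R and P; loses to Q → score 2.
Q has the best pairwise record.

Q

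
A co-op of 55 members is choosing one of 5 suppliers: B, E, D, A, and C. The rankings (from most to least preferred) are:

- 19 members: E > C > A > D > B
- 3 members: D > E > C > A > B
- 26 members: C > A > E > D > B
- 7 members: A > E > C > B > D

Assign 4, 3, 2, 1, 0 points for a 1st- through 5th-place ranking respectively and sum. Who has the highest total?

B: 19·0 + 3·0 + 26·0 + 7·1 = 7
E: 19·4 + 3·3 + 26·2 + 7·3 = 158
D: 19·1 + 3·4 + 26·1 + 7·0 = 57
A: 19·2 + 3·1 + 26·3 + 7·4 = 147
C: 19·3 + 3·2 + 26·4 + 7·2 = 181
C has the highest Borda score (181).

C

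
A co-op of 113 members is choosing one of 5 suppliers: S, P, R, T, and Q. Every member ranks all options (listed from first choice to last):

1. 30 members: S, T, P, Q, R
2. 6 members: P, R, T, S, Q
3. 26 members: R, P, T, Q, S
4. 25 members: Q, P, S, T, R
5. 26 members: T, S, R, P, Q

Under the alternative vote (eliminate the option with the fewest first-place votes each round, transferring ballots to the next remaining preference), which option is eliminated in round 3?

Round 1: S 30, P 6, R 26, T 26, Q 25. Eliminate P.
Round 2: S 30, R 32, T 26, Q 25. Eliminate Q.
Round 3: S 55, R 32, T 26. Eliminate T.

T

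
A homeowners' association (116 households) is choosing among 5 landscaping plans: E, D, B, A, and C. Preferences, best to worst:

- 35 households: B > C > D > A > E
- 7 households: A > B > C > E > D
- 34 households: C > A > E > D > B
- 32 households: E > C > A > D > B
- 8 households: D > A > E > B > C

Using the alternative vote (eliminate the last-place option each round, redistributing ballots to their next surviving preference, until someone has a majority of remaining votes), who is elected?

Round 1: E 32, D 8, B 35, A 7, C 34. Eliminate A.
Round 2: E 32, D 8, B 42, C 34. Eliminate D.
Round 3: E 40, B 42, C 34. Eliminate C.
Round 4: E 74, B 42. E has a majority.

E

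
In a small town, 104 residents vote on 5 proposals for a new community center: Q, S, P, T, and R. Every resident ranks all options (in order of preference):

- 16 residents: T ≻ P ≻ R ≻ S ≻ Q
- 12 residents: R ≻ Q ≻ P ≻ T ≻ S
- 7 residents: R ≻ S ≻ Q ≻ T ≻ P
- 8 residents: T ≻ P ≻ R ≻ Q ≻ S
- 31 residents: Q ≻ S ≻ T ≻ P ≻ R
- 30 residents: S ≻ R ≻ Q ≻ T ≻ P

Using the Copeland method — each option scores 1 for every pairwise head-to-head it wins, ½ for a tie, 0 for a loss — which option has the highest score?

S

Q: beats P and T; loses to S and R → score 2.
S: beats Q, P, T, and R → score 4.
P: beats R; loses to Q, S, and T → score 1.
T: beats P and R; loses to Q and S → score 2.
R: beats Q; loses to S, P, and T → score 1.
S has the best pairwise record.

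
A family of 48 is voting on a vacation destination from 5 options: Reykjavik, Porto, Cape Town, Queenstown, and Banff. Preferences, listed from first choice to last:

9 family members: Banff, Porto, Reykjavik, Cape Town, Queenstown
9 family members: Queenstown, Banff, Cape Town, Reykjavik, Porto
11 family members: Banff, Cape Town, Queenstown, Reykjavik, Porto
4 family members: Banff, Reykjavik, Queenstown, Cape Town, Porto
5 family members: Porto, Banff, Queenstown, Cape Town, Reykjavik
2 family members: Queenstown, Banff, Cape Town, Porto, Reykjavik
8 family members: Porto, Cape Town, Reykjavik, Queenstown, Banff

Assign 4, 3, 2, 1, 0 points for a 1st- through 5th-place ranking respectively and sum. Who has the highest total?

Banff

Reykjavik: 9·2 + 9·1 + 11·1 + 4·3 + 5·0 + 2·0 + 8·2 = 66
Porto: 9·3 + 9·0 + 11·0 + 4·0 + 5·4 + 2·1 + 8·4 = 81
Cape Town: 9·1 + 9·2 + 11·3 + 4·1 + 5·1 + 2·2 + 8·3 = 97
Queenstown: 9·0 + 9·4 + 11·2 + 4·2 + 5·2 + 2·4 + 8·1 = 92
Banff: 9·4 + 9·3 + 11·4 + 4·4 + 5·3 + 2·3 + 8·0 = 144
Banff has the highest Borda score (144).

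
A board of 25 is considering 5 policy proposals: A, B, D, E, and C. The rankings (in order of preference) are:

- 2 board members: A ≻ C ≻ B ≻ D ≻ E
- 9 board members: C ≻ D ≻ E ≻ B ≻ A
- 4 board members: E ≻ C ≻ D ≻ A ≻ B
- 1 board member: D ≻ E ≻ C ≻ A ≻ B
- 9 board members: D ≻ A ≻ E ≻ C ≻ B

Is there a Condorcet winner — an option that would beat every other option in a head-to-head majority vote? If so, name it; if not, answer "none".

Checking pairwise contests:
D beats A 23–2.
A beats B 16–9.
C beats D 15–10.
D beats E 21–4.
E beats C 14–11.
Every option loses at least one head-to-head, so there is no Condorcet winner.

none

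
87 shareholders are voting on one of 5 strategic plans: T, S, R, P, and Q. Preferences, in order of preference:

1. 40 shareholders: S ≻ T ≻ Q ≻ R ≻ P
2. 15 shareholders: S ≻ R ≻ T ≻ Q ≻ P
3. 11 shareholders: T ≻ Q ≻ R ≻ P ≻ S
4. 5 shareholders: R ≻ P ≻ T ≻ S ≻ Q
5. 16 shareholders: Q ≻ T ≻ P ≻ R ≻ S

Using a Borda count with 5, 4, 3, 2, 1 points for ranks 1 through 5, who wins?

T

T: 40·4 + 15·3 + 11·5 + 5·3 + 16·4 = 339
S: 40·5 + 15·5 + 11·1 + 5·2 + 16·1 = 312
R: 40·2 + 15·4 + 11·3 + 5·5 + 16·2 = 230
P: 40·1 + 15·1 + 11·2 + 5·4 + 16·3 = 145
Q: 40·3 + 15·2 + 11·4 + 5·1 + 16·5 = 279
T has the highest Borda score (339).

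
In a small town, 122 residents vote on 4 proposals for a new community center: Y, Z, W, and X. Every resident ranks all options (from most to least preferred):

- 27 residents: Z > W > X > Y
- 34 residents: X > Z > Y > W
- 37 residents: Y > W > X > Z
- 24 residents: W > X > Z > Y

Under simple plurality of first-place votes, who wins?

First-place votes: Y 37, Z 27, W 24, X 34.
Y has the most first-place votes.

Y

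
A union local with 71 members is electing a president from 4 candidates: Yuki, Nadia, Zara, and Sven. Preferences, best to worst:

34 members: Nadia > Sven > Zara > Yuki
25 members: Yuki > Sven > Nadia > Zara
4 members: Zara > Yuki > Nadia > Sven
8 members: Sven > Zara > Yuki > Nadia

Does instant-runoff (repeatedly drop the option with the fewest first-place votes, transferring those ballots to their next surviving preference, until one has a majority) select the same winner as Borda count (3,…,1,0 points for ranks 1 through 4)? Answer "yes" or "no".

Instant-runoff — R1 Yuki 25, Nadia 34, Zara 4, Sven 8 (Zara out); R2 Yuki 29, Nadia 34, Sven 8 (Sven out); R3 Yuki 37, Nadia 34 (Yuki winner). Winner: Yuki.
Borda — scores: Yuki 91, Nadia 131, Zara 62, Sven 142. Winner: Sven.
The two methods disagree.

no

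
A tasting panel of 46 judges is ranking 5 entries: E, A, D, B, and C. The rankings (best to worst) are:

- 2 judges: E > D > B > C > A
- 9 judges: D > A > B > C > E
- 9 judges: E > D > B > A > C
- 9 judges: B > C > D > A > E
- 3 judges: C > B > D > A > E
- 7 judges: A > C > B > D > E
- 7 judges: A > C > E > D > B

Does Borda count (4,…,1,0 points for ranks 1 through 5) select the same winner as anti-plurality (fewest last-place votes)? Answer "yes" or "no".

Borda — scores: E 58, A 104, D 107, B 99, C 92. Winner: D.
Anti-plurality — last-place votes: E 28, A 2, D 0, B 7, C 9. Winner: D.
The two methods agree.

yes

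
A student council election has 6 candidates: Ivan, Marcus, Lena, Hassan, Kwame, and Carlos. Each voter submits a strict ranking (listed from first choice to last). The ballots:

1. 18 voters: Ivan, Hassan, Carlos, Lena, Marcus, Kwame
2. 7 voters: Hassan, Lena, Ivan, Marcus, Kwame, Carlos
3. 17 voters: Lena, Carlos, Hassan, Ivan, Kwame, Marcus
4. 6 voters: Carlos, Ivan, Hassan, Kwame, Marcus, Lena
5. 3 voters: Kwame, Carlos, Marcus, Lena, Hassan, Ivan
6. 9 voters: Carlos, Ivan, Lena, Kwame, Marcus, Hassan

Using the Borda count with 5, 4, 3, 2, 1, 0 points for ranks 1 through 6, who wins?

Carlos

Ivan: 18·5 + 7·3 + 17·2 + 6·4 + 3·0 + 9·4 = 205
Marcus: 18·1 + 7·2 + 17·0 + 6·1 + 3·3 + 9·1 = 56
Lena: 18·2 + 7·4 + 17·5 + 6·0 + 3·2 + 9·3 = 182
Hassan: 18·4 + 7·5 + 17·3 + 6·3 + 3·1 + 9·0 = 179
Kwame: 18·0 + 7·1 + 17·1 + 6·2 + 3·5 + 9·2 = 69
Carlos: 18·3 + 7·0 + 17·4 + 6·5 + 3·4 + 9·5 = 209
Carlos has the highest Borda score (209).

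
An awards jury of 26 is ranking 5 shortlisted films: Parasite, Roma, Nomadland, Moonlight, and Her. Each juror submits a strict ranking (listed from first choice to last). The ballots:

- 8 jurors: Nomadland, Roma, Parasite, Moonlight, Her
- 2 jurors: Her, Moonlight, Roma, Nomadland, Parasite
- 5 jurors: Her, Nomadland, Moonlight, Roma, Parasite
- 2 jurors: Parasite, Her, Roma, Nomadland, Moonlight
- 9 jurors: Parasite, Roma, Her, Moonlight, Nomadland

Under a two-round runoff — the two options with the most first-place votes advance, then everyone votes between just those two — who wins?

Round 1 first-place votes: Parasite 11, Roma 0, Nomadland 8, Moonlight 0, Her 7.
Parasite and Nomadland advance.
Runoff: Parasite is preferred to Nomadland by 11 voters; Nomadland by 15.
Nomadland wins the runoff.

Nomadland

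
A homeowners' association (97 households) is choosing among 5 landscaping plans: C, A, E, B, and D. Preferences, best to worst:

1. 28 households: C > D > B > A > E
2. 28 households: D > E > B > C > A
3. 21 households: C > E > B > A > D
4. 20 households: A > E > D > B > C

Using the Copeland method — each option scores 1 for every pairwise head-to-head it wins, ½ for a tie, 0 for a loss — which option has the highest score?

C: beats A, E, B, and D → score 4.
A: loses to C, E, B, and D → score 0.
E: beats A and B; loses to C and D → score 2.
B: beats A; loses to C, E, and D → score 1.
D: beats A, E, and B; loses to C → score 3.
C has the best pairwise record.

C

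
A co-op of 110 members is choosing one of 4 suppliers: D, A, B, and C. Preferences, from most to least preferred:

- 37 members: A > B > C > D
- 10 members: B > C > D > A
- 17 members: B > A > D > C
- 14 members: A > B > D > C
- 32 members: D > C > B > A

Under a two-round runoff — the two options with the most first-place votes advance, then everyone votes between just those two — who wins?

Round 1 first-place votes: D 32, A 51, B 27, C 0.
A and D advance.
Runoff: A is preferred to D by 68 voters; D by 42.
A wins the runoff.

A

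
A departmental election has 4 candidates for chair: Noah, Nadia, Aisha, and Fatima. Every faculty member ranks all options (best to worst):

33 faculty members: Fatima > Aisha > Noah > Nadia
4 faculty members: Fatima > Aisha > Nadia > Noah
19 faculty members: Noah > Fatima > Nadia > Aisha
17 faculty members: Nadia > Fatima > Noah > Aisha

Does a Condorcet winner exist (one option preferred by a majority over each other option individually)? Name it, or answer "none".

Fatima vs Noah: 54–19 for Fatima.
Fatima vs Nadia: 56–17 for Fatima.
Fatima vs Aisha: 73–0 for Fatima.
Fatima beats every other option head-to-head.

Fatima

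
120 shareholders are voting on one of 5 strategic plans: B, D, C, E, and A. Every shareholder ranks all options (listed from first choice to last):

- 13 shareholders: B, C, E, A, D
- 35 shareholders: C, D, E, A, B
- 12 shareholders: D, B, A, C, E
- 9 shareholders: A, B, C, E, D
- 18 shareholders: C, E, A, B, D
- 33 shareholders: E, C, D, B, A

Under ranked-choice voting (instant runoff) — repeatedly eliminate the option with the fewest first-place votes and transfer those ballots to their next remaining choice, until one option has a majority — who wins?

Round 1: B 13, D 12, C 53, E 33, A 9. Eliminate A.
Round 2: B 22, D 12, C 53, E 33. Eliminate D.
Round 3: B 34, C 53, E 33. Eliminate E.
Round 4: B 34, C 86. C has a majority.

C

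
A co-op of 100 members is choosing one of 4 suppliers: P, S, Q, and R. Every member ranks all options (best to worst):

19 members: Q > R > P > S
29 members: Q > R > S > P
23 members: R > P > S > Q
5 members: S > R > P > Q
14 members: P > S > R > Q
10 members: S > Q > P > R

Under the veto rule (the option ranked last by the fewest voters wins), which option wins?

R

Last-place votes: P 29, S 19, Q 42, R 10.
R is ranked last by the fewest voters, so R wins.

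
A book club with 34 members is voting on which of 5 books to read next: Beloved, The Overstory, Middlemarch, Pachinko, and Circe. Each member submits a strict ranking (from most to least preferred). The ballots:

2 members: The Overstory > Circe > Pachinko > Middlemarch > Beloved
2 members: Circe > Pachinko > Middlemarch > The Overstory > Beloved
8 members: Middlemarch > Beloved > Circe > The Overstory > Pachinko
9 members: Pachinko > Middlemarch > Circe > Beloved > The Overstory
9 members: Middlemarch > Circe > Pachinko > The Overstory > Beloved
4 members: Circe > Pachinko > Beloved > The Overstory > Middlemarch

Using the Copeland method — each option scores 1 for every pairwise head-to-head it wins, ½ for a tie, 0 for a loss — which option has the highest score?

Middlemarch

Beloved: beats The Overstory; loses to Middlemarch, Pachinko, and Circe → score 1.
The Overstory: loses to Beloved, Middlemarch, Pachinko, and Circe → score 0.
Middlemarch: beats Beloved, The Overstory, and Circe; ties Pachinko → score 3.5.
Pachinko: beats Beloved and The Overstory; ties Middlemarch; loses to Circe → score 2.5.
Circe: beats Beloved, The Overstory, and Pachinko; loses to Middlemarch → score 3.
Middlemarch has the best pairwise record.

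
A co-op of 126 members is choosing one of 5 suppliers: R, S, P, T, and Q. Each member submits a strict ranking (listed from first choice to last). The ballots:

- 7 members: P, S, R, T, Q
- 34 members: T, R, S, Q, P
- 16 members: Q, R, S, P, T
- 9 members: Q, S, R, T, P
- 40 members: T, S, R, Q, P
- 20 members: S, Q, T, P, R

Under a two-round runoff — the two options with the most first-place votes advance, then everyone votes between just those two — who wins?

Round 1 first-place votes: R 0, S 20, P 7, T 74, Q 25.
T and Q advance.
Runoff: T is preferred to Q by 81 voters; Q by 45.
T wins the runoff.

T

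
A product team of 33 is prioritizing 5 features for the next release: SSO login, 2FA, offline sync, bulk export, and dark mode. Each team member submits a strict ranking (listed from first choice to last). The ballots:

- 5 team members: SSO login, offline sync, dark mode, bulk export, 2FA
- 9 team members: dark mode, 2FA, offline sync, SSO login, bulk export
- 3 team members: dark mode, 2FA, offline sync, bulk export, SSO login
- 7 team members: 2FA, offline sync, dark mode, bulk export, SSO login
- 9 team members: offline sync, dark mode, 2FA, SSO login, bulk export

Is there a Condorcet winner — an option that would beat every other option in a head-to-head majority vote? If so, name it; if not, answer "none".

Checking pairwise contests:
2FA beats SSO login 28–5.
dark mode beats 2FA 26–7.
2FA beats offline sync 19–14.
SSO login beats bulk export 23–10.
offline sync beats dark mode 21–12.
Every option loses at least one head-to-head, so there is no Condorcet winner.

none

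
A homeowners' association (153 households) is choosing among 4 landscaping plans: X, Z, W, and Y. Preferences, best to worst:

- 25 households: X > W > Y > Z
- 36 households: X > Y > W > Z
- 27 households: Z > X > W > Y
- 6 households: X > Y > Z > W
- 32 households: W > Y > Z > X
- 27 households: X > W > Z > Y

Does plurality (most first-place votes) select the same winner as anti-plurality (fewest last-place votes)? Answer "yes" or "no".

Plurality — first-place votes: X 94, Z 27, W 32, Y 0. Winner: X.
Anti-plurality — last-place votes: X 32, Z 61, W 6, Y 54. Winner: W.
The two methods disagree.

no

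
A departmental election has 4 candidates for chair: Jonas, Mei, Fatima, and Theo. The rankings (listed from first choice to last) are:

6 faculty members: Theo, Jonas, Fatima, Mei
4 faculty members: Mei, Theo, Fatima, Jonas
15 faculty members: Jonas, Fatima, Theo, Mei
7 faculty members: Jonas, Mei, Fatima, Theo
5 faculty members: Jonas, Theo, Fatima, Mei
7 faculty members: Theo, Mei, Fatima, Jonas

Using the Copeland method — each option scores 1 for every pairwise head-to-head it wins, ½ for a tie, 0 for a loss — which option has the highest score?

Jonas

Jonas: beats Mei, Fatima, and Theo → score 3.
Mei: loses to Jonas, Fatima, and Theo → score 0.
Fatima: beats Mei; ties Theo; loses to Jonas → score 1.5.
Theo: beats Mei; ties Fatima; loses to Jonas → score 1.5.
Jonas has the best pairwise record.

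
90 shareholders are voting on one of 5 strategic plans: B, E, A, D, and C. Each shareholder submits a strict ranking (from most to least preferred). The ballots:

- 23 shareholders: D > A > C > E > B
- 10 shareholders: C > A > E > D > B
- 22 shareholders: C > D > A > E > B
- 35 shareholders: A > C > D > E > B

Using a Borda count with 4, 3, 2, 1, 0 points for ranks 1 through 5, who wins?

A

B: 23·0 + 10·0 + 22·0 + 35·0 = 0
E: 23·1 + 10·2 + 22·1 + 35·1 = 100
A: 23·3 + 10·3 + 22·2 + 35·4 = 283
D: 23·4 + 10·1 + 22·3 + 35·2 = 238
C: 23·2 + 10·4 + 22·4 + 35·3 = 279
A has the highest Borda score (283).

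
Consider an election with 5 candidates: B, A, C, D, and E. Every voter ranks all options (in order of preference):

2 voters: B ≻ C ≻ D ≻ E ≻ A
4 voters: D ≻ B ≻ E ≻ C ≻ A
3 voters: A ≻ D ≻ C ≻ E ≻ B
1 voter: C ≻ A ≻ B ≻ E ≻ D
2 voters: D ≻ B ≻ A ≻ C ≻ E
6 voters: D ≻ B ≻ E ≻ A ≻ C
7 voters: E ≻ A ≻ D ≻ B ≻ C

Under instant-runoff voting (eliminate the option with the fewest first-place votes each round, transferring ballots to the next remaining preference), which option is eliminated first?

C

Round 1: B 2, A 3, C 1, D 12, E 7. Eliminate C.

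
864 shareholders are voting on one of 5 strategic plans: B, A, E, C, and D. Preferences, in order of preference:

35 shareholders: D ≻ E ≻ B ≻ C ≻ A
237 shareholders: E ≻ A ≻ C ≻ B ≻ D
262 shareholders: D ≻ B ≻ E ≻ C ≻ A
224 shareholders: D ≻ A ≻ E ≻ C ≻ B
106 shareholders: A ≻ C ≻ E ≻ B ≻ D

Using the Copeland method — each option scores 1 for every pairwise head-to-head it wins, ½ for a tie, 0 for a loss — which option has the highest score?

D

B: loses to A, E, C, and D → score 0.
A: beats B and C; loses to E and D → score 2.
E: beats B, A, and C; loses to D → score 3.
C: beats B; loses to A, E, and D → score 1.
D: beats B, A, E, and C → score 4.
D has the best pairwise record.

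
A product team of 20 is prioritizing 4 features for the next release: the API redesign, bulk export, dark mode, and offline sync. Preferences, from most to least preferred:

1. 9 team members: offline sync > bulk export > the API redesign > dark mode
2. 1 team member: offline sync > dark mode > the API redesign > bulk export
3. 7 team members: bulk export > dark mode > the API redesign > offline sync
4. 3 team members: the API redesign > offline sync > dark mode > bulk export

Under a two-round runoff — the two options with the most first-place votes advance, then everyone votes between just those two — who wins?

offline sync

Round 1 first-place votes: the API redesign 3, bulk export 7, dark mode 0, offline sync 10.
offline sync and bulk export advance.
Runoff: offline sync is preferred to bulk export by 13 voters; bulk export by 7.
offline sync wins the runoff.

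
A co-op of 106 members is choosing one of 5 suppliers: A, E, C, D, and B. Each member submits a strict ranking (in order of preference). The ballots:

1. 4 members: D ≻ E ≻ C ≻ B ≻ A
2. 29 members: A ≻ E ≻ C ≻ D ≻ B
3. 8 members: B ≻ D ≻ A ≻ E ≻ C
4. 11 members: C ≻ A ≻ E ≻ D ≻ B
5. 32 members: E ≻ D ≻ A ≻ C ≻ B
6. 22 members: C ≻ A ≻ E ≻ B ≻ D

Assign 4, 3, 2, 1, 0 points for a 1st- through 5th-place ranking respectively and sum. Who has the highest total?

A: 4·0 + 29·4 + 8·2 + 11·3 + 32·2 + 22·3 = 295
E: 4·3 + 29·3 + 8·1 + 11·2 + 32·4 + 22·2 = 301
C: 4·2 + 29·2 + 8·0 + 11·4 + 32·1 + 22·4 = 230
D: 4·4 + 29·1 + 8·3 + 11·1 + 32·3 + 22·0 = 176
B: 4·1 + 29·0 + 8·4 + 11·0 + 32·0 + 22·1 = 58
E has the highest Borda score (301).

E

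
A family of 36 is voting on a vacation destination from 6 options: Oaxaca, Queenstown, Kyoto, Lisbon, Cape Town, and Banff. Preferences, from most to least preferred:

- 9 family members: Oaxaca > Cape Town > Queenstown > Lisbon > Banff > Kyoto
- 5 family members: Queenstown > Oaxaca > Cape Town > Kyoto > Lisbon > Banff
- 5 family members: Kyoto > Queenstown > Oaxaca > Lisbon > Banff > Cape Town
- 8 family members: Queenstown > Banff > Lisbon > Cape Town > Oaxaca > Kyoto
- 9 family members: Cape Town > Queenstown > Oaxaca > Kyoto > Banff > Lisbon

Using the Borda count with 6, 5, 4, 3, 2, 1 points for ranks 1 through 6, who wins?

Queenstown

Oaxaca: 9·6 + 5·5 + 5·4 + 8·2 + 9·4 = 151
Queenstown: 9·4 + 5·6 + 5·5 + 8·6 + 9·5 = 184
Kyoto: 9·1 + 5·3 + 5·6 + 8·1 + 9·3 = 89
Lisbon: 9·3 + 5·2 + 5·3 + 8·4 + 9·1 = 93
Cape Town: 9·5 + 5·4 + 5·1 + 8·3 + 9·6 = 148
Banff: 9·2 + 5·1 + 5·2 + 8·5 + 9·2 = 91
Queenstown has the highest Borda score (184).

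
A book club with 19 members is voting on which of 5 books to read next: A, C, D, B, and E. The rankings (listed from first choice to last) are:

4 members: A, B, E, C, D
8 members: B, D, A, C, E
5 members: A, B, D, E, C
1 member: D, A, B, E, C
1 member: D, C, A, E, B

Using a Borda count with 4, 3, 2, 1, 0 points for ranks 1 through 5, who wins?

B

A: 4·4 + 8·2 + 5·4 + 1·3 + 1·2 = 57
C: 4·1 + 8·1 + 5·0 + 1·0 + 1·3 = 15
D: 4·0 + 8·3 + 5·2 + 1·4 + 1·4 = 42
B: 4·3 + 8·4 + 5·3 + 1·2 + 1·0 = 61
E: 4·2 + 8·0 + 5·1 + 1·1 + 1·1 = 15
B has the highest Borda score (61).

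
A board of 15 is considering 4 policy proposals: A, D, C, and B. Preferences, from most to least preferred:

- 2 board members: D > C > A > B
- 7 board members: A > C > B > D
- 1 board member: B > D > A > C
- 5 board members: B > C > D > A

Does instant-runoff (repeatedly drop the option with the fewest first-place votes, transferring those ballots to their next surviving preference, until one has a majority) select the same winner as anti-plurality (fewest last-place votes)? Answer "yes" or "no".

no

Instant-runoff — R1 A 7, D 2, C 0, B 6 (C out); R2 A 7, D 2, B 6 (D out); R3 A 9, B 6 (A winner). Winner: A.
Anti-plurality — last-place votes: A 5, D 7, C 1, B 2. Winner: C.
The two methods disagree.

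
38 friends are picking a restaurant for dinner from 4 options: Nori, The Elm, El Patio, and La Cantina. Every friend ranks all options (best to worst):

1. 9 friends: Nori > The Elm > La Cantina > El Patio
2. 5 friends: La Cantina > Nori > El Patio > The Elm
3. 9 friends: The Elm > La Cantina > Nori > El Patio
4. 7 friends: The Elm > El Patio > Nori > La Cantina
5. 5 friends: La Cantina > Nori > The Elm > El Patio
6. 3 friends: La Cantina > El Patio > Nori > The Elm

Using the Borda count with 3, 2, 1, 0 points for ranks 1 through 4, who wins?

The Elm

Nori: 9·3 + 5·2 + 9·1 + 7·1 + 5·2 + 3·1 = 66
The Elm: 9·2 + 5·0 + 9·3 + 7·3 + 5·1 + 3·0 = 71
El Patio: 9·0 + 5·1 + 9·0 + 7·2 + 5·0 + 3·2 = 25
La Cantina: 9·1 + 5·3 + 9·2 + 7·0 + 5·3 + 3·3 = 66
The Elm has the highest Borda score (71).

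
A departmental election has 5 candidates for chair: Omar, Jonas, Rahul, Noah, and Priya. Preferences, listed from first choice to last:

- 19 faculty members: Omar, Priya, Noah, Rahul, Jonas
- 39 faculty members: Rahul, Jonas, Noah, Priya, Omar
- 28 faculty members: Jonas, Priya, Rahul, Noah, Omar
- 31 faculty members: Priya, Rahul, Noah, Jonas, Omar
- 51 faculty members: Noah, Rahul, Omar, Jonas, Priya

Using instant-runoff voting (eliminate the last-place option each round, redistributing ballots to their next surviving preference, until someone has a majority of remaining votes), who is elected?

Noah

Round 1: Omar 19, Jonas 28, Rahul 39, Noah 51, Priya 31. Eliminate Omar.
Round 2: Jonas 28, Rahul 39, Noah 51, Priya 50. Eliminate Jonas.
Round 3: Rahul 39, Noah 51, Priya 78. Eliminate Rahul.
Round 4: Noah 90, Priya 78. Noah has a majority.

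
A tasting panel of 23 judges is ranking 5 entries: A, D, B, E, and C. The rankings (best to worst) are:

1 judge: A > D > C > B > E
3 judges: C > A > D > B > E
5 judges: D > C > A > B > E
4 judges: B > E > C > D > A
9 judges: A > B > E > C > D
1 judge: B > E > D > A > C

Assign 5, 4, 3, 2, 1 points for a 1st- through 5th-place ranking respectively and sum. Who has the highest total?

A: 1·5 + 3·4 + 5·3 + 4·1 + 9·5 + 1·2 = 83
D: 1·4 + 3·3 + 5·5 + 4·2 + 9·1 + 1·3 = 58
B: 1·2 + 3·2 + 5·2 + 4·5 + 9·4 + 1·5 = 79
E: 1·1 + 3·1 + 5·1 + 4·4 + 9·3 + 1·4 = 56
C: 1·3 + 3·5 + 5·4 + 4·3 + 9·2 + 1·1 = 69
A has the highest Borda score (83).

A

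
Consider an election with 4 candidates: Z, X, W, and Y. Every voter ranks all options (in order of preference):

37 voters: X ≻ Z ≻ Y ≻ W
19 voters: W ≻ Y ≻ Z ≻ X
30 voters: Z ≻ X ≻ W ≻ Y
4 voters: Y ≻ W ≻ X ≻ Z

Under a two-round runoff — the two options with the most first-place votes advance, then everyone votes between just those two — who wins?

Round 1 first-place votes: Z 30, X 37, W 19, Y 4.
X and Z advance.
Runoff: X is preferred to Z by 41 voters; Z by 49.
Z wins the runoff.

Z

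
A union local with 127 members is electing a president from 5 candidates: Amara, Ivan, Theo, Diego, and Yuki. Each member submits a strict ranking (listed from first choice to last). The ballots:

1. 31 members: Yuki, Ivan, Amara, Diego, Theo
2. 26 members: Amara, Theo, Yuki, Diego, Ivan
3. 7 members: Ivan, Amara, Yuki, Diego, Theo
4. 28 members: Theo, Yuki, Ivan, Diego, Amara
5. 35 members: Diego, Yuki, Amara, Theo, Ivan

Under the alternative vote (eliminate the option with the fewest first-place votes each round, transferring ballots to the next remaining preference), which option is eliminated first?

Round 1: Amara 26, Ivan 7, Theo 28, Diego 35, Yuki 31. Eliminate Ivan.

Ivan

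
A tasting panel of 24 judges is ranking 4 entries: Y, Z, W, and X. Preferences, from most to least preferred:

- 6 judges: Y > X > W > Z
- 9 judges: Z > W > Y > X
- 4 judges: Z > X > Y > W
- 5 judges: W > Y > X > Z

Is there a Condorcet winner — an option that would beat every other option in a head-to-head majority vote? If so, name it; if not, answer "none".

Z vs Y: 13–11 for Z.
Z vs W: 13–11 for Z.
Z vs X: 13–11 for Z.
Z beats every other option head-to-head.

Z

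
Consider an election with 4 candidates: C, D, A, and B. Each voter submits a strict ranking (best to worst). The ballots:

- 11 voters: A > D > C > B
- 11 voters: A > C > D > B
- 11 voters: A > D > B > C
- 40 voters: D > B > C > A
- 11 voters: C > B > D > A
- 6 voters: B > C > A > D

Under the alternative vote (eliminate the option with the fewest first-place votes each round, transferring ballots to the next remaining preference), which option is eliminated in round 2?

C

Round 1: C 11, D 40, A 33, B 6. Eliminate B.
Round 2: C 17, D 40, A 33. Eliminate C.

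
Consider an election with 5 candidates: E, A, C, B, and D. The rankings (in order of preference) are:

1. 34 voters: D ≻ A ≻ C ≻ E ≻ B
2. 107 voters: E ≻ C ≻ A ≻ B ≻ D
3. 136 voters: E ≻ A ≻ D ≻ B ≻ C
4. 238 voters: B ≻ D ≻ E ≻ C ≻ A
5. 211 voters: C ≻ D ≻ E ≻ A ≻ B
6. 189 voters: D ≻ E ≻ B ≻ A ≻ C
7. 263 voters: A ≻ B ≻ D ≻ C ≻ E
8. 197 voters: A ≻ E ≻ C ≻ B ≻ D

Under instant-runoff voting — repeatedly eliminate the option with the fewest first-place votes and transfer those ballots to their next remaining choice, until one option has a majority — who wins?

Round 1: E 243, A 460, C 211, B 238, D 223. Eliminate C.
Round 2: E 243, A 460, B 238, D 434. Eliminate B.
Round 3: E 243, A 460, D 672. Eliminate E.
Round 4: A 703, D 672. A has a majority.

A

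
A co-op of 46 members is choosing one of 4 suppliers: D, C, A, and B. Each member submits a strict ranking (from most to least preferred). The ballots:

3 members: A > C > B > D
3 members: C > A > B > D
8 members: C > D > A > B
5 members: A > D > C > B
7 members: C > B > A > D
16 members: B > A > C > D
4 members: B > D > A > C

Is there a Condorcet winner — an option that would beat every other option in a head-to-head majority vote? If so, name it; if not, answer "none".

Checking pairwise contests:
C beats D 37–9.
A beats C 28–18.
B beats A 27–19.
C beats B 26–20.
Every option loses at least one head-to-head, so there is no Condorcet winner.

none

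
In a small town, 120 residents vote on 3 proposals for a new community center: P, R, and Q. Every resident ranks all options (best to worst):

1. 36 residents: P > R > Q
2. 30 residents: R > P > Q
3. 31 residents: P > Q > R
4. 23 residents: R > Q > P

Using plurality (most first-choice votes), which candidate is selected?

P

First-place votes: P 67, R 53, Q 0.
P has the most first-place votes.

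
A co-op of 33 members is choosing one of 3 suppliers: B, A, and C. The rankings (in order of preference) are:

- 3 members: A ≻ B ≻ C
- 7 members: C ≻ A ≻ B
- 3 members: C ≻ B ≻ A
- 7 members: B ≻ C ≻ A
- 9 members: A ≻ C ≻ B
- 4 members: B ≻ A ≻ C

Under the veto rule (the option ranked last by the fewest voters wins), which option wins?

C

Last-place votes: B 16, A 10, C 7.
C is ranked last by the fewest voters, so C wins.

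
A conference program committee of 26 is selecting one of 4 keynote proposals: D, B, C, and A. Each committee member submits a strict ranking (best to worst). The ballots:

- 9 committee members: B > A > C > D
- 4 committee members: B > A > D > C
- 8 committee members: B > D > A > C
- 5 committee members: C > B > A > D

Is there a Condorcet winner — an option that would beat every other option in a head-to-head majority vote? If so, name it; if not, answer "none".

B

B vs D: 26–0 for B.
B vs C: 21–5 for B.
B vs A: 26–0 for B.
B beats every other option head-to-head.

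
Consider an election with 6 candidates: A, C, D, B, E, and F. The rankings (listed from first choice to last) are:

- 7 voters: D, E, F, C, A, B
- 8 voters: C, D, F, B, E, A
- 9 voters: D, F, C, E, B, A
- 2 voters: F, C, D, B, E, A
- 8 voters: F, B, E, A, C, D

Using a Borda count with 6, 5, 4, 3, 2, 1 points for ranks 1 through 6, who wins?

F

A: 7·2 + 8·1 + 9·1 + 2·1 + 8·3 = 57
C: 7·3 + 8·6 + 9·4 + 2·5 + 8·2 = 131
D: 7·6 + 8·5 + 9·6 + 2·4 + 8·1 = 152
B: 7·1 + 8·3 + 9·2 + 2·3 + 8·5 = 95
E: 7·5 + 8·2 + 9·3 + 2·2 + 8·4 = 114
F: 7·4 + 8·4 + 9·5 + 2·6 + 8·6 = 165
F has the highest Borda score (165).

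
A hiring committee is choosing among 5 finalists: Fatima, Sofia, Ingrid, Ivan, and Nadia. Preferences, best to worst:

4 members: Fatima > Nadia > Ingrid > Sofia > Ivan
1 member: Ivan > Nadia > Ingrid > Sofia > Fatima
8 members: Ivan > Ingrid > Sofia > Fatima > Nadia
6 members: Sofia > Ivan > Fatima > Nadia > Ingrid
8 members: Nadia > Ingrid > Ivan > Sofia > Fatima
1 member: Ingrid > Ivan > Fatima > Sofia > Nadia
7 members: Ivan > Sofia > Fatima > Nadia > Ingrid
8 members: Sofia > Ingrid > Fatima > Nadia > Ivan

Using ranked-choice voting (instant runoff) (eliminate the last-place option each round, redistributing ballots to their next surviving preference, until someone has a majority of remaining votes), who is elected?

Round 1: Fatima 4, Sofia 14, Ingrid 1, Ivan 16, Nadia 8. Eliminate Ingrid.
Round 2: Fatima 4, Sofia 14, Ivan 17, Nadia 8. Eliminate Fatima.
Round 3: Sofia 14, Ivan 17, Nadia 12. Eliminate Nadia.
Round 4: Sofia 18, Ivan 25. Ivan has a majority.

Ivan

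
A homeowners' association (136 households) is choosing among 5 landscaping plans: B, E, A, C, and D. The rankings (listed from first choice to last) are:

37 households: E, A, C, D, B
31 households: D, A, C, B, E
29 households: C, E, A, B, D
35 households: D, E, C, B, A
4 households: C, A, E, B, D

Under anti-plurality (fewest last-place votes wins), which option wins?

C

Last-place votes: B 37, E 31, A 35, C 0, D 33.
C is ranked last by the fewest voters, so C wins.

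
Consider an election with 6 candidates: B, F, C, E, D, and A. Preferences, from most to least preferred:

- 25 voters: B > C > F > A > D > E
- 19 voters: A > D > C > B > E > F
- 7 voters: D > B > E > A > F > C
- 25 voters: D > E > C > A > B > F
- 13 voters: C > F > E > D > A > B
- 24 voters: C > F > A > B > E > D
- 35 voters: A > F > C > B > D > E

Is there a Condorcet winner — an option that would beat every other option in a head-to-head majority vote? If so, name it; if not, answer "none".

C

C vs B: 116–32 for C.
C vs F: 106–42 for C.
C vs E: 116–32 for C.
C vs D: 97–51 for C.
C vs A: 87–61 for C.
C beats every other option head-to-head.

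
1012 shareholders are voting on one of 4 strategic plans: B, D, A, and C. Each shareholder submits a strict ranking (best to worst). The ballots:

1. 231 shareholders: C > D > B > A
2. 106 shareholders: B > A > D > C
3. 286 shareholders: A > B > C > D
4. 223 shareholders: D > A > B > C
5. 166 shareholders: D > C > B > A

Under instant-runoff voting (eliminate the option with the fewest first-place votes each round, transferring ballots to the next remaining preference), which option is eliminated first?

Round 1: B 106, D 389, A 286, C 231. Eliminate B.

B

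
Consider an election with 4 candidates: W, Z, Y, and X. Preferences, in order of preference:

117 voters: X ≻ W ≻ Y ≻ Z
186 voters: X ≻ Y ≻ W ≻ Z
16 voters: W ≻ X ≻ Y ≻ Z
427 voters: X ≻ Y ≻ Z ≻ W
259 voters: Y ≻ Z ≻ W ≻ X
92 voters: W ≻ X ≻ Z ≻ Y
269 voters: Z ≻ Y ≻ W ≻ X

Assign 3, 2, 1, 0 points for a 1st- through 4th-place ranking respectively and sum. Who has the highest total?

Y

W: 117·2 + 186·1 + 16·3 + 427·0 + 259·1 + 92·3 + 269·1 = 1272
Z: 117·0 + 186·0 + 16·0 + 427·1 + 259·2 + 92·1 + 269·3 = 1844
Y: 117·1 + 186·2 + 16·1 + 427·2 + 259·3 + 92·0 + 269·2 = 2674
X: 117·3 + 186·3 + 16·2 + 427·3 + 259·0 + 92·2 + 269·0 = 2406
Y has the highest Borda score (2674).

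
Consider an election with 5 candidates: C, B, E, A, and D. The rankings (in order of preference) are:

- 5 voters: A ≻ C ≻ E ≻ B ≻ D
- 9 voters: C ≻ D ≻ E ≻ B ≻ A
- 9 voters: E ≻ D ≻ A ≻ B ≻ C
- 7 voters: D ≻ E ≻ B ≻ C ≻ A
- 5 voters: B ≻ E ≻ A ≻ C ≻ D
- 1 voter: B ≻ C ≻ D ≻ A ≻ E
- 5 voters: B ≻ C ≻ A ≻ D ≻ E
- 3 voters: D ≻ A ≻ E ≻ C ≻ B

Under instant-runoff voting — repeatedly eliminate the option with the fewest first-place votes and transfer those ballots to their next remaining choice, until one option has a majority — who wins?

Round 1: C 9, B 11, E 9, A 5, D 10. Eliminate A.
Round 2: C 14, B 11, E 9, D 10. Eliminate E.
Round 3: C 14, B 11, D 19. Eliminate B.
Round 4: C 25, D 19. C has a majority.

C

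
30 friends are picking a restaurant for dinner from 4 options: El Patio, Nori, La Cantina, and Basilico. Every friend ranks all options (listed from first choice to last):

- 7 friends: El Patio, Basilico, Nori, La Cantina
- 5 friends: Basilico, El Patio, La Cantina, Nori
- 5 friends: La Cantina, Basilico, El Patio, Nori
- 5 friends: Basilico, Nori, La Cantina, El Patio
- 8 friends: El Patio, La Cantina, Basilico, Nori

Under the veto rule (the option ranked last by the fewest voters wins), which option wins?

Last-place votes: El Patio 5, Nori 18, La Cantina 7, Basilico 0.
Basilico is ranked last by the fewest voters, so Basilico wins.

Basilico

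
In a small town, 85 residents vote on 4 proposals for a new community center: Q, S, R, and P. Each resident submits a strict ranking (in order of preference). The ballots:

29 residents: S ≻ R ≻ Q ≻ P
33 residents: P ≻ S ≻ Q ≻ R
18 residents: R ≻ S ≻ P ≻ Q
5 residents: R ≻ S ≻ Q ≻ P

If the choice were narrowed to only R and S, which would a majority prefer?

Voters preferring R to S: 23; preferring S to R: 62.
S wins the head-to-head.

S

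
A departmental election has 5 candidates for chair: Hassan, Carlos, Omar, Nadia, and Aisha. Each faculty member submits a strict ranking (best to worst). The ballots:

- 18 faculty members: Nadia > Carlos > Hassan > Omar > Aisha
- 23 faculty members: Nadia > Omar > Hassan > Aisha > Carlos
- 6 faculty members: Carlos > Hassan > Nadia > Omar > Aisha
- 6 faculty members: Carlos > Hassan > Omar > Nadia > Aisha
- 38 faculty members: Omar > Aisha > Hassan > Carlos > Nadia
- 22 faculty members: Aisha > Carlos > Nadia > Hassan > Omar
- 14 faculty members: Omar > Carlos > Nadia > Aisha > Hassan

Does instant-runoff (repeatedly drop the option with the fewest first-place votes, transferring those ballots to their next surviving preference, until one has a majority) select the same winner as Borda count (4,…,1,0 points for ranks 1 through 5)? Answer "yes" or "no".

no

Instant-runoff — R1 Hassan 0, Carlos 12, Omar 52, Nadia 41, Aisha 22 (Hassan out); R2 Carlos 12, Omar 52, Nadia 41, Aisha 22 (Carlos out); R3 Omar 58, Nadia 47, Aisha 22 (Aisha out); R4 Omar 58, Nadia 69 (Nadia winner). Winner: Nadia.
Borda — scores: Hassan 216, Carlos 248, Omar 313, Nadia 254, Aisha 239. Winner: Omar.
The two methods disagree.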